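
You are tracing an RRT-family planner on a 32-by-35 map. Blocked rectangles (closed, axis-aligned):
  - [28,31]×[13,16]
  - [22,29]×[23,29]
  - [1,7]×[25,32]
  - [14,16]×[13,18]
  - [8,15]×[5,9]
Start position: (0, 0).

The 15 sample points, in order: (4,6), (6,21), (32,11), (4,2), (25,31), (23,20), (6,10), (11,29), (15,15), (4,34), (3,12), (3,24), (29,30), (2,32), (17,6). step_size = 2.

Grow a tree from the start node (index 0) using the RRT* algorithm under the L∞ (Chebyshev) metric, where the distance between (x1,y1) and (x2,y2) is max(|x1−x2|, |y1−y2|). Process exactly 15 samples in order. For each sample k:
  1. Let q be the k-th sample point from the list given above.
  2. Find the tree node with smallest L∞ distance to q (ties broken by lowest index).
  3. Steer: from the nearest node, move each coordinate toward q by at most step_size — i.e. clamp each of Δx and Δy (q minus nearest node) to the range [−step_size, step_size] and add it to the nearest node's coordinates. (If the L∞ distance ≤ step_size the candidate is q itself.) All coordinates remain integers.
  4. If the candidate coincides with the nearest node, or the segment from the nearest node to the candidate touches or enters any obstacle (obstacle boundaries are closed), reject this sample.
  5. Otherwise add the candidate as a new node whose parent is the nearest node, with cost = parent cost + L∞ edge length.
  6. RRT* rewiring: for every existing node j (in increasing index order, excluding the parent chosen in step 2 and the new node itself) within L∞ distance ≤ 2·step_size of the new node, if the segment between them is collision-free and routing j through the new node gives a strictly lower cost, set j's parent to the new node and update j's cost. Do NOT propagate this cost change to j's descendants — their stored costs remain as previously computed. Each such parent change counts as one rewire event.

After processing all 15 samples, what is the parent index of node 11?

Parent of node 11: 7

1. q=(4,6) nearest=0 d=6 new=(2,2) → add node 1 parent=0 cost=2
2. q=(6,21) nearest=1 d=19 new=(4,4) → add node 2 parent=1 cost=4
3. q=(32,11) nearest=2 d=28 new=(6,6) → add node 3 parent=2 cost=6
4. q=(4,2) nearest=1 d=2 new=(4,2) → add node 4 parent=1 cost=4
5. q=(25,31) nearest=3 d=25 new=(8,8) → blocked by [8,15]×[5,9], reject
6. q=(23,20) nearest=3 d=17 new=(8,8) → blocked by [8,15]×[5,9], reject
7. q=(6,10) nearest=3 d=4 new=(6,8) → add node 5 parent=3 cost=8
8. q=(11,29) nearest=5 d=21 new=(8,10) → add node 6 parent=5 cost=10
9. q=(15,15) nearest=6 d=7 new=(10,12) → add node 7 parent=6 cost=12
10. q=(4,34) nearest=7 d=22 new=(8,14) → add node 8 parent=7 cost=14
11. q=(3,12) nearest=5 d=4 new=(4,10) → add node 9 parent=5 cost=10
12. q=(3,24) nearest=8 d=10 new=(6,16) → add node 10 parent=8 cost=16
13. q=(29,30) nearest=7 d=19 new=(12,14) → add node 11 parent=7 cost=14
14. q=(2,32) nearest=10 d=16 new=(4,18) → add node 12 parent=10 cost=18
15. q=(17,6) nearest=7 d=7 new=(12,10) → add node 13 parent=7 cost=14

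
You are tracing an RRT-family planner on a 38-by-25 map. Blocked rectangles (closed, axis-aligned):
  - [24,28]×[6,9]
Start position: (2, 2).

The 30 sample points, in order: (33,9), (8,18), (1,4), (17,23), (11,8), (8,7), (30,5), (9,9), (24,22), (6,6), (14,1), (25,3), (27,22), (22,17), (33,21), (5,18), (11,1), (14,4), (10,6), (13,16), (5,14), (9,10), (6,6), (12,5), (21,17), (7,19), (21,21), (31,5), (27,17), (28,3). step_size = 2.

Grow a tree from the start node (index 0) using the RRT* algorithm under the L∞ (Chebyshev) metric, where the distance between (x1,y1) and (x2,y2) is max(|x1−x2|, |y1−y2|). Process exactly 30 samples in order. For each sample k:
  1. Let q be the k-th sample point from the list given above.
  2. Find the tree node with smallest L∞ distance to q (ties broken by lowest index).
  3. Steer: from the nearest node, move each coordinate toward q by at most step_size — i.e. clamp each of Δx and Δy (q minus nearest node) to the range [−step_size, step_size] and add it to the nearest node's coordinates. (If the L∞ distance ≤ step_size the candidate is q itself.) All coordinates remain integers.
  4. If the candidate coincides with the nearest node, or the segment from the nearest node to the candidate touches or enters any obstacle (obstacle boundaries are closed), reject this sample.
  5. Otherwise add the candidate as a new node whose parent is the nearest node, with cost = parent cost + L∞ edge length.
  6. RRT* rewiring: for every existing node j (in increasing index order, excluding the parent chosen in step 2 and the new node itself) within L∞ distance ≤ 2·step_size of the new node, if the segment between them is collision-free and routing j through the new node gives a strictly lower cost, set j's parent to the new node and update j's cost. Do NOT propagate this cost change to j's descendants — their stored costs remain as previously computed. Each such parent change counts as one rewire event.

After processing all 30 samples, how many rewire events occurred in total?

1. q=(33,9) nearest=0 d=31 new=(4,4) → add node 1 parent=0 cost=2
2. q=(8,18) nearest=1 d=14 new=(6,6) → add node 2 parent=1 cost=4
3. q=(1,4) nearest=0 d=2 new=(1,4) → add node 3 parent=0 cost=2
4. q=(17,23) nearest=2 d=17 new=(8,8) → add node 4 parent=2 cost=6
5. q=(11,8) nearest=4 d=3 new=(10,8) → add node 5 parent=4 cost=8
6. q=(8,7) nearest=4 d=1 new=(8,7) → add node 6 parent=4 cost=7
7. q=(30,5) nearest=5 d=20 new=(12,6) → add node 7 parent=5 cost=10
8. q=(9,9) nearest=4 d=1 new=(9,9) → add node 8 parent=4 cost=7
9. q=(24,22) nearest=5 d=14 new=(12,10) → add node 9 parent=5 cost=10
10. q=(6,6) nearest=2 d=0 → coincident, reject
11. q=(14,1) nearest=7 d=5 new=(14,4) → add node 10 parent=7 cost=12
12. q=(25,3) nearest=10 d=11 new=(16,3) → add node 11 parent=10 cost=14
13. q=(27,22) nearest=9 d=15 new=(14,12) → add node 12 parent=9 cost=12
14. q=(22,17) nearest=12 d=8 new=(16,14) → add node 13 parent=12 cost=14
15. q=(33,21) nearest=13 d=17 new=(18,16) → add node 14 parent=13 cost=16
16. q=(5,18) nearest=9 d=8 new=(10,12) → add node 15 parent=9 cost=12
17. q=(11,1) nearest=10 d=3 new=(12,2) → add node 16 parent=10 cost=14
18. q=(14,4) nearest=10 d=0 → coincident, reject
19. q=(10,6) nearest=4 d=2 new=(10,6) → add node 17 parent=4 cost=8; rewire 16→17 (12<14)
20. q=(13,16) nearest=13 d=3 new=(14,16) → add node 18 parent=13 cost=16
21. q=(5,14) nearest=8 d=5 new=(7,11) → add node 19 parent=8 cost=9
22. q=(9,10) nearest=8 d=1 new=(9,10) → add node 20 parent=8 cost=8; rewire 15→20 (10<12)
23. q=(6,6) nearest=2 d=0 → coincident, reject
24. q=(12,5) nearest=7 d=1 new=(12,5) → add node 21 parent=7 cost=11
25. q=(21,17) nearest=14 d=3 new=(20,17) → add node 22 parent=14 cost=18
26. q=(7,19) nearest=12 d=7 new=(12,14) → add node 23 parent=12 cost=14
27. q=(21,21) nearest=22 d=4 new=(21,19) → add node 24 parent=22 cost=20
28. q=(31,5) nearest=22 d=12 new=(22,15) → add node 25 parent=22 cost=20
29. q=(27,17) nearest=25 d=5 new=(24,17) → add node 26 parent=25 cost=22
30. q=(28,3) nearest=11 d=12 new=(18,3) → add node 27 parent=11 cost=16

Rewire events: 2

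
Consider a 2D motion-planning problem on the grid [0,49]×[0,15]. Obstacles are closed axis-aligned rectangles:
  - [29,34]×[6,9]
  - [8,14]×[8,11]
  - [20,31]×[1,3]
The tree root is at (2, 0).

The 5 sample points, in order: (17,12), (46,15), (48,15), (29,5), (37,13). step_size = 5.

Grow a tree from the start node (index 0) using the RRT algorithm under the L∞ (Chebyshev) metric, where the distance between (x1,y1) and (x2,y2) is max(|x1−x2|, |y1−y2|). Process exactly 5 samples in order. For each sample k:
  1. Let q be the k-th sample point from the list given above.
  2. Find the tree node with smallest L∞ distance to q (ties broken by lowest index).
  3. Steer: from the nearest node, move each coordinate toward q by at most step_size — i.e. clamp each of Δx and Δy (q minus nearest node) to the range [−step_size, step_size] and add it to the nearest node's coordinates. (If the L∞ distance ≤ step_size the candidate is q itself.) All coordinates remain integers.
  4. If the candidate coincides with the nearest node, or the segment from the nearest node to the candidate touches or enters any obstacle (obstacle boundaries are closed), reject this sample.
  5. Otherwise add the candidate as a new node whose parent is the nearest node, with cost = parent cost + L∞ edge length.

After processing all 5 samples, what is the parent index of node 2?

Parent of node 2: 1

1. q=(17,12) nearest=0 d=15 new=(7,5) → add node 1 parent=0 cost=5
2. q=(46,15) nearest=1 d=39 new=(12,10) → blocked by [8,14]×[8,11], reject
3. q=(48,15) nearest=1 d=41 new=(12,10) → blocked by [8,14]×[8,11], reject
4. q=(29,5) nearest=1 d=22 new=(12,5) → add node 2 parent=1 cost=10
5. q=(37,13) nearest=2 d=25 new=(17,10) → add node 3 parent=2 cost=15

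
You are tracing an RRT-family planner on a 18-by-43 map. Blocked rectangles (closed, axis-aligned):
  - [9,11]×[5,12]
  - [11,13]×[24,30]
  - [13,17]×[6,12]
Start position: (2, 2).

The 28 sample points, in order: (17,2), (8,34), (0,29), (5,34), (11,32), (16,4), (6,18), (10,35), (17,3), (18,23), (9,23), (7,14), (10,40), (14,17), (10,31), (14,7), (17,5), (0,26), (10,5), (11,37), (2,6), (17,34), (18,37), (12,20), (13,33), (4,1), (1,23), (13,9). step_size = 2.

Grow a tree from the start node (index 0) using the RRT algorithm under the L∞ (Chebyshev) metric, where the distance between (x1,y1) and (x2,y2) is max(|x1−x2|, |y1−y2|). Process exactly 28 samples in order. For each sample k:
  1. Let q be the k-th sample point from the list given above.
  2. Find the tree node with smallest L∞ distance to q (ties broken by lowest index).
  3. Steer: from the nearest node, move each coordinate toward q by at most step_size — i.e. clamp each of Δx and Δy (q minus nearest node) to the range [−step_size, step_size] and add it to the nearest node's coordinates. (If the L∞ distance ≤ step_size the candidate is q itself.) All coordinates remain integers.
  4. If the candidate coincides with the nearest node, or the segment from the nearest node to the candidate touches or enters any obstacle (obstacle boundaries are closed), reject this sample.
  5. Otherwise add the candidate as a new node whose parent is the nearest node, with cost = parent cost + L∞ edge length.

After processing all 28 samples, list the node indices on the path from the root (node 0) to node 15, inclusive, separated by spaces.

Path: 0 2 3 4 5 7 8 9 10 15

1. q=(17,2) nearest=0 d=15 new=(4,2) → add node 1 parent=0 cost=2
2. q=(8,34) nearest=0 d=32 new=(4,4) → add node 2 parent=0 cost=2
3. q=(0,29) nearest=2 d=25 new=(2,6) → add node 3 parent=2 cost=4
4. q=(5,34) nearest=3 d=28 new=(4,8) → add node 4 parent=3 cost=6
5. q=(11,32) nearest=4 d=24 new=(6,10) → add node 5 parent=4 cost=8
6. q=(16,4) nearest=5 d=10 new=(8,8) → add node 6 parent=5 cost=10
7. q=(6,18) nearest=5 d=8 new=(6,12) → add node 7 parent=5 cost=10
8. q=(10,35) nearest=7 d=23 new=(8,14) → add node 8 parent=7 cost=12
9. q=(17,3) nearest=6 d=9 new=(10,6) → blocked by [9,11]×[5,12], reject
10. q=(18,23) nearest=8 d=10 new=(10,16) → add node 9 parent=8 cost=14
11. q=(9,23) nearest=9 d=7 new=(9,18) → add node 10 parent=9 cost=16
12. q=(7,14) nearest=8 d=1 new=(7,14) → add node 11 parent=8 cost=13
13. q=(10,40) nearest=10 d=22 new=(10,20) → add node 12 parent=10 cost=18
14. q=(14,17) nearest=9 d=4 new=(12,17) → add node 13 parent=9 cost=16
15. q=(10,31) nearest=12 d=11 new=(10,22) → add node 14 parent=12 cost=20
16. q=(14,7) nearest=6 d=6 new=(10,7) → blocked by [9,11]×[5,12], reject
17. q=(17,5) nearest=6 d=9 new=(10,6) → blocked by [9,11]×[5,12], reject
18. q=(0,26) nearest=10 d=9 new=(7,20) → add node 15 parent=10 cost=18
19. q=(10,5) nearest=6 d=3 new=(10,6) → blocked by [9,11]×[5,12], reject
20. q=(11,37) nearest=14 d=15 new=(11,24) → blocked by [11,13]×[24,30], reject
21. q=(2,6) nearest=3 d=0 → coincident, reject
22. q=(17,34) nearest=14 d=12 new=(12,24) → blocked by [11,13]×[24,30], reject
23. q=(18,37) nearest=14 d=15 new=(12,24) → blocked by [11,13]×[24,30], reject
24. q=(12,20) nearest=12 d=2 new=(12,20) → add node 16 parent=12 cost=20
25. q=(13,33) nearest=14 d=11 new=(12,24) → blocked by [11,13]×[24,30], reject
26. q=(4,1) nearest=1 d=1 new=(4,1) → add node 17 parent=1 cost=3
27. q=(1,23) nearest=15 d=6 new=(5,22) → add node 18 parent=15 cost=20
28. q=(13,9) nearest=6 d=5 new=(10,9) → blocked by [9,11]×[5,12], reject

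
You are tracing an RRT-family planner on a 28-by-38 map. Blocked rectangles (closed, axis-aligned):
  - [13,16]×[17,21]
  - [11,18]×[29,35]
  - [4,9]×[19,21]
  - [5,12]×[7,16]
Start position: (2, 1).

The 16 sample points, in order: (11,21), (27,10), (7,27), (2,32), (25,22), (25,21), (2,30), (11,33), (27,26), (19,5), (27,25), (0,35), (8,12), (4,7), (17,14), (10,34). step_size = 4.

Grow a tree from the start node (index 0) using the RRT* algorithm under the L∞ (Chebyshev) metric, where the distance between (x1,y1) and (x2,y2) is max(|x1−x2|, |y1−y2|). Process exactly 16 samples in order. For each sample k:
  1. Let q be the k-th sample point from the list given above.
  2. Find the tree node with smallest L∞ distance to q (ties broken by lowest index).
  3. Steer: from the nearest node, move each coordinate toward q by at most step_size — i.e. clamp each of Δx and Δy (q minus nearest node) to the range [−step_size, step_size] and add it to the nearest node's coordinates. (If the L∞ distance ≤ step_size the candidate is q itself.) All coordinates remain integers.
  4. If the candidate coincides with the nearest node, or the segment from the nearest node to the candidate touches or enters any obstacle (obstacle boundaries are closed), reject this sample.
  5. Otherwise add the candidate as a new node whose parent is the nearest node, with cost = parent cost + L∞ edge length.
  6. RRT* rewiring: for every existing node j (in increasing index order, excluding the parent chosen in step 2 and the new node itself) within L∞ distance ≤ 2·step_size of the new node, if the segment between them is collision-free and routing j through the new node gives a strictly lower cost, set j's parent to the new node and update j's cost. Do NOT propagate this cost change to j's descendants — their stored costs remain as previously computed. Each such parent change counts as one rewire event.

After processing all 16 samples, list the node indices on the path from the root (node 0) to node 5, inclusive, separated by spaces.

1. q=(11,21) nearest=0 d=20 new=(6,5) → add node 1 parent=0 cost=4
2. q=(27,10) nearest=1 d=21 new=(10,9) → blocked by [5,12]×[7,16], reject
3. q=(7,27) nearest=1 d=22 new=(7,9) → blocked by [5,12]×[7,16], reject
4. q=(2,32) nearest=1 d=27 new=(2,9) → add node 2 parent=1 cost=8
5. q=(25,22) nearest=1 d=19 new=(10,9) → blocked by [5,12]×[7,16], reject
6. q=(25,21) nearest=1 d=19 new=(10,9) → blocked by [5,12]×[7,16], reject
7. q=(2,30) nearest=2 d=21 new=(2,13) → add node 3 parent=2 cost=12
8. q=(11,33) nearest=3 d=20 new=(6,17) → blocked by [5,12]×[7,16], reject
9. q=(27,26) nearest=1 d=21 new=(10,9) → blocked by [5,12]×[7,16], reject
10. q=(19,5) nearest=1 d=13 new=(10,5) → add node 4 parent=1 cost=8
11. q=(27,25) nearest=4 d=20 new=(14,9) → blocked by [5,12]×[7,16], reject
12. q=(0,35) nearest=3 d=22 new=(0,17) → add node 5 parent=3 cost=16
13. q=(8,12) nearest=2 d=6 new=(6,12) → blocked by [5,12]×[7,16], reject
14. q=(4,7) nearest=1 d=2 new=(4,7) → add node 6 parent=1 cost=6
15. q=(17,14) nearest=4 d=9 new=(14,9) → blocked by [5,12]×[7,16], reject
16. q=(10,34) nearest=5 d=17 new=(4,21) → blocked by [4,9]×[19,21], reject

Path: 0 1 2 3 5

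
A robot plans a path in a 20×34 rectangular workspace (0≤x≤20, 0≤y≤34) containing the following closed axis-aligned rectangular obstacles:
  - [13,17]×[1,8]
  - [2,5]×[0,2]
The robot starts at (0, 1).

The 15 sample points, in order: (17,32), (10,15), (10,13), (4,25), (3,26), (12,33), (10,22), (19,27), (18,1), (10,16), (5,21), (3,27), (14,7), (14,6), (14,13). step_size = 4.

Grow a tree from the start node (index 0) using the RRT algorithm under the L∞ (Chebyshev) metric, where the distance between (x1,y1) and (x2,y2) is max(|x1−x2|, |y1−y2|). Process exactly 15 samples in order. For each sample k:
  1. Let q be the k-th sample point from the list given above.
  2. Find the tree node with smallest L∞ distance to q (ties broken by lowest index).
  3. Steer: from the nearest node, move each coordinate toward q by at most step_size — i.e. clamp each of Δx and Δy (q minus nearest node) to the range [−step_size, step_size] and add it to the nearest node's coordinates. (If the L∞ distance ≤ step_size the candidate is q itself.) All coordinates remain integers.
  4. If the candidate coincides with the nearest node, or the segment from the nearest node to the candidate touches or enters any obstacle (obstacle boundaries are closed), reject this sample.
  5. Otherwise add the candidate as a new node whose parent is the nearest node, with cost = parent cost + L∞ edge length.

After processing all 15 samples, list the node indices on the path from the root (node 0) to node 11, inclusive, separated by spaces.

Path: 0 1 2 3 4 5 11

1. q=(17,32) nearest=0 d=31 new=(4,5) → add node 1 parent=0 cost=4
2. q=(10,15) nearest=1 d=10 new=(8,9) → add node 2 parent=1 cost=8
3. q=(10,13) nearest=2 d=4 new=(10,13) → add node 3 parent=2 cost=12
4. q=(4,25) nearest=3 d=12 new=(6,17) → add node 4 parent=3 cost=16
5. q=(3,26) nearest=4 d=9 new=(3,21) → add node 5 parent=4 cost=20
6. q=(12,33) nearest=5 d=12 new=(7,25) → add node 6 parent=5 cost=24
7. q=(10,22) nearest=6 d=3 new=(10,22) → add node 7 parent=6 cost=27
8. q=(19,27) nearest=7 d=9 new=(14,26) → add node 8 parent=7 cost=31
9. q=(18,1) nearest=2 d=10 new=(12,5) → add node 9 parent=2 cost=12
10. q=(10,16) nearest=3 d=3 new=(10,16) → add node 10 parent=3 cost=15
11. q=(5,21) nearest=5 d=2 new=(5,21) → add node 11 parent=5 cost=22
12. q=(3,27) nearest=6 d=4 new=(3,27) → add node 12 parent=6 cost=28
13. q=(14,7) nearest=9 d=2 new=(14,7) → blocked by [13,17]×[1,8], reject
14. q=(14,6) nearest=9 d=2 new=(14,6) → blocked by [13,17]×[1,8], reject
15. q=(14,13) nearest=3 d=4 new=(14,13) → add node 13 parent=3 cost=16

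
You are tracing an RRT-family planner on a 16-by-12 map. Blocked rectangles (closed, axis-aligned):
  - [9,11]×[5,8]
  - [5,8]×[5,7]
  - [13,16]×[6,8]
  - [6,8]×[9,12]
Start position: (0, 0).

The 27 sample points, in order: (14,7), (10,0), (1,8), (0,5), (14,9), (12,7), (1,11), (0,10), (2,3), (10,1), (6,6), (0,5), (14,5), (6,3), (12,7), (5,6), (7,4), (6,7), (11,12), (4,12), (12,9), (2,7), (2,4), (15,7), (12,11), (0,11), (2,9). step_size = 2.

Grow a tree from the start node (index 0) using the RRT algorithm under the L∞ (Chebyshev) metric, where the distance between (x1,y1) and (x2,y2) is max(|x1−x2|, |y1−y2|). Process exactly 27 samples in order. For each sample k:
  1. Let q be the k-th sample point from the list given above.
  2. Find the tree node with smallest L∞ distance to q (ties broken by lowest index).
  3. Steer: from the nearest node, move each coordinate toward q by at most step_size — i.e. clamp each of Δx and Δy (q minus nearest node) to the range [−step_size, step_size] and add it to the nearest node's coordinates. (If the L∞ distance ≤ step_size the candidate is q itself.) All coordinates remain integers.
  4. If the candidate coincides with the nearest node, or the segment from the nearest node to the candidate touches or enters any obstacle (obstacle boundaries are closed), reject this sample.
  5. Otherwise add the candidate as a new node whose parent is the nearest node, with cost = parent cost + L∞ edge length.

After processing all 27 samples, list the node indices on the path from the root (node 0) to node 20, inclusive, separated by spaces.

Path: 0 1 3 4 7 8 20

1. q=(14,7) nearest=0 d=14 new=(2,2) → add node 1 parent=0 cost=2
2. q=(10,0) nearest=1 d=8 new=(4,0) → add node 2 parent=1 cost=4
3. q=(1,8) nearest=1 d=6 new=(1,4) → add node 3 parent=1 cost=4
4. q=(0,5) nearest=3 d=1 new=(0,5) → add node 4 parent=3 cost=5
5. q=(14,9) nearest=2 d=10 new=(6,2) → add node 5 parent=2 cost=6
6. q=(12,7) nearest=5 d=6 new=(8,4) → add node 6 parent=5 cost=8
7. q=(1,11) nearest=4 d=6 new=(1,7) → add node 7 parent=4 cost=7
8. q=(0,10) nearest=7 d=3 new=(0,9) → add node 8 parent=7 cost=9
9. q=(2,3) nearest=1 d=1 new=(2,3) → add node 9 parent=1 cost=3
10. q=(10,1) nearest=6 d=3 new=(10,2) → add node 10 parent=6 cost=10
11. q=(6,6) nearest=6 d=2 new=(6,6) → blocked by [5,8]×[5,7], reject
12. q=(0,5) nearest=4 d=0 → coincident, reject
13. q=(14,5) nearest=10 d=4 new=(12,4) → add node 11 parent=10 cost=12
14. q=(6,3) nearest=5 d=1 new=(6,3) → add node 12 parent=5 cost=7
15. q=(12,7) nearest=11 d=3 new=(12,6) → add node 13 parent=11 cost=14
16. q=(5,6) nearest=6 d=3 new=(6,6) → blocked by [5,8]×[5,7], reject
17. q=(7,4) nearest=6 d=1 new=(7,4) → add node 14 parent=6 cost=9
18. q=(6,7) nearest=6 d=3 new=(6,6) → blocked by [5,8]×[5,7], reject
19. q=(11,12) nearest=13 d=6 new=(11,8) → blocked by [9,11]×[5,8], reject
20. q=(4,12) nearest=8 d=4 new=(2,11) → add node 15 parent=8 cost=11
21. q=(12,9) nearest=13 d=3 new=(12,8) → add node 16 parent=13 cost=16
22. q=(2,7) nearest=7 d=1 new=(2,7) → add node 17 parent=7 cost=8
23. q=(2,4) nearest=3 d=1 new=(2,4) → add node 18 parent=3 cost=5
24. q=(15,7) nearest=11 d=3 new=(14,6) → blocked by [13,16]×[6,8], reject
25. q=(12,11) nearest=16 d=3 new=(12,10) → add node 19 parent=16 cost=18
26. q=(0,11) nearest=8 d=2 new=(0,11) → add node 20 parent=8 cost=11
27. q=(2,9) nearest=7 d=2 new=(2,9) → add node 21 parent=7 cost=9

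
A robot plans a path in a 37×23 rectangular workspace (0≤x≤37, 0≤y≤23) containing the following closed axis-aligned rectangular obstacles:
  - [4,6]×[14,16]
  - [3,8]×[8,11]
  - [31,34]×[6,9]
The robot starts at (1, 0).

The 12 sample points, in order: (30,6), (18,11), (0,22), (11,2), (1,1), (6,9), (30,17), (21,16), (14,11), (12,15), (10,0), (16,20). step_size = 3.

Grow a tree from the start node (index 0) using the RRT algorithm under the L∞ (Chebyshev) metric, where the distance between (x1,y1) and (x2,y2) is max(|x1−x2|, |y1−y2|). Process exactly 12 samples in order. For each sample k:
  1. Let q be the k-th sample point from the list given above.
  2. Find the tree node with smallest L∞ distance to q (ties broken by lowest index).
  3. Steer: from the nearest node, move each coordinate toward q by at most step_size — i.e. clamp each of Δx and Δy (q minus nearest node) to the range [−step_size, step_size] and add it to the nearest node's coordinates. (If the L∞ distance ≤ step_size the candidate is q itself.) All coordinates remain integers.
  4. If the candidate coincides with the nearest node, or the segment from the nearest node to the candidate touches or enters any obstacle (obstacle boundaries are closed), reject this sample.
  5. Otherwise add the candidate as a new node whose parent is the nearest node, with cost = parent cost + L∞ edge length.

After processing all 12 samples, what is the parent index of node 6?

1. q=(30,6) nearest=0 d=29 new=(4,3) → add node 1 parent=0 cost=3
2. q=(18,11) nearest=1 d=14 new=(7,6) → add node 2 parent=1 cost=6
3. q=(0,22) nearest=2 d=16 new=(4,9) → blocked by [3,8]×[8,11], reject
4. q=(11,2) nearest=2 d=4 new=(10,3) → add node 3 parent=2 cost=9
5. q=(1,1) nearest=0 d=1 new=(1,1) → add node 4 parent=0 cost=1
6. q=(6,9) nearest=2 d=3 new=(6,9) → blocked by [3,8]×[8,11], reject
7. q=(30,17) nearest=3 d=20 new=(13,6) → add node 5 parent=3 cost=12
8. q=(21,16) nearest=5 d=10 new=(16,9) → add node 6 parent=5 cost=15
9. q=(14,11) nearest=6 d=2 new=(14,11) → add node 7 parent=6 cost=17
10. q=(12,15) nearest=7 d=4 new=(12,14) → add node 8 parent=7 cost=20
11. q=(10,0) nearest=3 d=3 new=(10,0) → add node 9 parent=3 cost=12
12. q=(16,20) nearest=8 d=6 new=(15,17) → add node 10 parent=8 cost=23

Parent of node 6: 5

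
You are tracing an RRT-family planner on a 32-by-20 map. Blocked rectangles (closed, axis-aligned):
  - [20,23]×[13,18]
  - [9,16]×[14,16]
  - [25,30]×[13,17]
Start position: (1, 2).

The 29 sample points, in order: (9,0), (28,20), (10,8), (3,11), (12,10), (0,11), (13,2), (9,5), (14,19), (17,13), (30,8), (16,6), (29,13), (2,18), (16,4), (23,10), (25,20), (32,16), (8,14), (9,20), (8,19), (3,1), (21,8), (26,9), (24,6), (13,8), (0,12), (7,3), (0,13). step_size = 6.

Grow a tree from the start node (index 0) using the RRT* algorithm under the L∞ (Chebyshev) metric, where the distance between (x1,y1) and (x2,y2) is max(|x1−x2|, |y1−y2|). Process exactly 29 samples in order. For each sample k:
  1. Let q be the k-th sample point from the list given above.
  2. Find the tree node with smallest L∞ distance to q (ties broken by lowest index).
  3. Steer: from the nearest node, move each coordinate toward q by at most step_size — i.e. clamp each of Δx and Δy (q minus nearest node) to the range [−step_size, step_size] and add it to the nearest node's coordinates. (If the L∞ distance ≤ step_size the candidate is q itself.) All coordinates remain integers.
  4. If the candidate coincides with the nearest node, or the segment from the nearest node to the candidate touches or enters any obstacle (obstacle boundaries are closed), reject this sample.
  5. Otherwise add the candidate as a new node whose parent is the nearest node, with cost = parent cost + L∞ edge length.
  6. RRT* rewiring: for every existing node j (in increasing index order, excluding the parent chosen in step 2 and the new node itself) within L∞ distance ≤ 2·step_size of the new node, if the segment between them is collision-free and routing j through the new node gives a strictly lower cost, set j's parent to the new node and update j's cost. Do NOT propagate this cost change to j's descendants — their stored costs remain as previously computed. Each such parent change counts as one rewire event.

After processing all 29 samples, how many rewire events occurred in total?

Rewire events: 14

1. q=(9,0) nearest=0 d=8 new=(7,0) → add node 1 parent=0 cost=6
2. q=(28,20) nearest=1 d=21 new=(13,6) → add node 2 parent=1 cost=12
3. q=(10,8) nearest=2 d=3 new=(10,8) → add node 3 parent=2 cost=15
4. q=(3,11) nearest=3 d=7 new=(4,11) → add node 4 parent=3 cost=21
5. q=(12,10) nearest=3 d=2 new=(12,10) → add node 5 parent=3 cost=17
6. q=(0,11) nearest=4 d=4 new=(0,11) → add node 6 parent=4 cost=25
7. q=(13,2) nearest=2 d=4 new=(13,2) → add node 7 parent=2 cost=16
8. q=(9,5) nearest=3 d=3 new=(9,5) → add node 8 parent=3 cost=18
9. q=(14,19) nearest=5 d=9 new=(14,16) → blocked by [9,16]×[14,16], reject
10. q=(17,13) nearest=5 d=5 new=(17,13) → add node 9 parent=5 cost=22
11. q=(30,8) nearest=9 d=13 new=(23,8) → add node 10 parent=9 cost=28
12. q=(16,6) nearest=2 d=3 new=(16,6) → add node 11 parent=2 cost=15; rewire 10→11 (22<28)
13. q=(29,13) nearest=10 d=6 new=(29,13) → blocked by [25,30]×[13,17], reject
14. q=(2,18) nearest=4 d=7 new=(2,17) → add node 12 parent=4 cost=27
15. q=(16,4) nearest=11 d=2 new=(16,4) → add node 13 parent=11 cost=17
16. q=(23,10) nearest=10 d=2 new=(23,10) → add node 14 parent=10 cost=24
17. q=(25,20) nearest=9 d=8 new=(23,19) → blocked by [20,23]×[13,18], reject
18. q=(32,16) nearest=10 d=9 new=(29,14) → blocked by [25,30]×[13,17], reject
19. q=(8,14) nearest=4 d=4 new=(8,14) → add node 15 parent=4 cost=25
20. q=(9,20) nearest=15 d=6 new=(9,20) → add node 16 parent=15 cost=31
21. q=(8,19) nearest=16 d=1 new=(8,19) → add node 17 parent=16 cost=32
22. q=(3,1) nearest=0 d=2 new=(3,1) → add node 18 parent=0 cost=2; rewire 3→18 (9<15); rewire 4→18 (12<21); rewire 5→18 (11<17); rewire 6→18 (12<25); rewire 7→18 (12<16); rewire 8→18 (8<18)
23. q=(21,8) nearest=10 d=2 new=(21,8) → add node 19 parent=10 cost=24
24. q=(26,9) nearest=10 d=3 new=(26,9) → add node 20 parent=10 cost=25
25. q=(24,6) nearest=10 d=2 new=(24,6) → add node 21 parent=10 cost=24
26. q=(13,8) nearest=2 d=2 new=(13,8) → add node 22 parent=2 cost=14; rewire 9→22 (19<22); rewire 12→22 (25<27); rewire 15→22 (20<25); rewire 19→22 (22<24)
27. q=(0,12) nearest=6 d=1 new=(0,12) → add node 23 parent=6 cost=13; rewire 12→23 (18<25); rewire 16→23 (22<31); rewire 17→23 (21<32)
28. q=(7,3) nearest=8 d=2 new=(7,3) → add node 24 parent=8 cost=10
29. q=(0,13) nearest=23 d=1 new=(0,13) → add node 25 parent=23 cost=14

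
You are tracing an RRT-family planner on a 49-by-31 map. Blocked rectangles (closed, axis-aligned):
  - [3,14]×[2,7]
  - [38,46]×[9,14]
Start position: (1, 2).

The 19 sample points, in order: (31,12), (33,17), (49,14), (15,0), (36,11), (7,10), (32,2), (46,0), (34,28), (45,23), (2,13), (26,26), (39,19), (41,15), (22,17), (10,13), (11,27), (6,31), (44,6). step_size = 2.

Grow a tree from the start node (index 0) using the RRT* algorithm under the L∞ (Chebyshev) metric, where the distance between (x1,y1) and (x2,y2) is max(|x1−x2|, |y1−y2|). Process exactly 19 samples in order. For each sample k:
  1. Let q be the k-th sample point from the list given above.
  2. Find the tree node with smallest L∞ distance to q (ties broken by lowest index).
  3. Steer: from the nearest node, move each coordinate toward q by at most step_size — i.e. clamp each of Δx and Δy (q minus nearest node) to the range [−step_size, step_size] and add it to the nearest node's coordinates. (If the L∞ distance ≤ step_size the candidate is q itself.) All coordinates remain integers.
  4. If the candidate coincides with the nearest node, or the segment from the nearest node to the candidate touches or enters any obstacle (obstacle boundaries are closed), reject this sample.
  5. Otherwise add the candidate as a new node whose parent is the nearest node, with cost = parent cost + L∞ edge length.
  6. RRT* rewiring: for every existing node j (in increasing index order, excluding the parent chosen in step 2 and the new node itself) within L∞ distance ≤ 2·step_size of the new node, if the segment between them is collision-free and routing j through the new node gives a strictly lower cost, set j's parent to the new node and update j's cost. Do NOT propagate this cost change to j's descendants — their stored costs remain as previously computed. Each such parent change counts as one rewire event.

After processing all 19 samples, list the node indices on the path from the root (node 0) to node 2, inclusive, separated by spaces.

1. q=(31,12) nearest=0 d=30 new=(3,4) → blocked by [3,14]×[2,7], reject
2. q=(33,17) nearest=0 d=32 new=(3,4) → blocked by [3,14]×[2,7], reject
3. q=(49,14) nearest=0 d=48 new=(3,4) → blocked by [3,14]×[2,7], reject
4. q=(15,0) nearest=0 d=14 new=(3,0) → add node 1 parent=0 cost=2
5. q=(36,11) nearest=1 d=33 new=(5,2) → blocked by [3,14]×[2,7], reject
6. q=(7,10) nearest=0 d=8 new=(3,4) → blocked by [3,14]×[2,7], reject
7. q=(32,2) nearest=1 d=29 new=(5,2) → blocked by [3,14]×[2,7], reject
8. q=(46,0) nearest=1 d=43 new=(5,0) → add node 2 parent=1 cost=4
9. q=(34,28) nearest=2 d=29 new=(7,2) → blocked by [3,14]×[2,7], reject
10. q=(45,23) nearest=2 d=40 new=(7,2) → blocked by [3,14]×[2,7], reject
11. q=(2,13) nearest=0 d=11 new=(2,4) → add node 3 parent=0 cost=2
12. q=(26,26) nearest=3 d=24 new=(4,6) → blocked by [3,14]×[2,7], reject
13. q=(39,19) nearest=2 d=34 new=(7,2) → blocked by [3,14]×[2,7], reject
14. q=(41,15) nearest=2 d=36 new=(7,2) → blocked by [3,14]×[2,7], reject
15. q=(22,17) nearest=2 d=17 new=(7,2) → blocked by [3,14]×[2,7], reject
16. q=(10,13) nearest=3 d=9 new=(4,6) → blocked by [3,14]×[2,7], reject
17. q=(11,27) nearest=3 d=23 new=(4,6) → blocked by [3,14]×[2,7], reject
18. q=(6,31) nearest=3 d=27 new=(4,6) → blocked by [3,14]×[2,7], reject
19. q=(44,6) nearest=2 d=39 new=(7,2) → blocked by [3,14]×[2,7], reject

Path: 0 1 2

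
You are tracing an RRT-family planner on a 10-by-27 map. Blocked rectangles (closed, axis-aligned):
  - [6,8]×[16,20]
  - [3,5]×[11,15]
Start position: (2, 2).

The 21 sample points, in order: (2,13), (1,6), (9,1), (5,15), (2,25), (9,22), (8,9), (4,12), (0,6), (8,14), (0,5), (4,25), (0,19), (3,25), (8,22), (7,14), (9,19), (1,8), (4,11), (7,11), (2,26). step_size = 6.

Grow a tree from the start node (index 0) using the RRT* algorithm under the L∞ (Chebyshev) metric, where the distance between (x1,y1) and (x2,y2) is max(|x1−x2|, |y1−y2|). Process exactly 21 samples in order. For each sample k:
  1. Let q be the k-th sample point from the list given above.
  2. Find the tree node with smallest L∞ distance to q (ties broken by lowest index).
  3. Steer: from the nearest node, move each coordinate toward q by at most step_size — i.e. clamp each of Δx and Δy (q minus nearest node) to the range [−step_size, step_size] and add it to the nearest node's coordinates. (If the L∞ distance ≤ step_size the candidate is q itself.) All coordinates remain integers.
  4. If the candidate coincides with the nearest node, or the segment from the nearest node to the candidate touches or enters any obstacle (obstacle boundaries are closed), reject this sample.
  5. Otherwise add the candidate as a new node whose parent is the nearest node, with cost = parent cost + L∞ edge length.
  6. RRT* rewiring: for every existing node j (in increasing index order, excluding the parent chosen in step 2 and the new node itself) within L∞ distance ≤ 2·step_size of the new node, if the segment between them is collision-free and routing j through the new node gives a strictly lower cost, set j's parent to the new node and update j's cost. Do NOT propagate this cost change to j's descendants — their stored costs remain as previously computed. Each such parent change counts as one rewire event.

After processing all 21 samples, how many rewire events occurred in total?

Rewire events: 3

1. q=(2,13) nearest=0 d=11 new=(2,8) → add node 1 parent=0 cost=6
2. q=(1,6) nearest=1 d=2 new=(1,6) → add node 2 parent=1 cost=8
3. q=(9,1) nearest=0 d=7 new=(8,1) → add node 3 parent=0 cost=6
4. q=(5,15) nearest=1 d=7 new=(5,14) → blocked by [3,5]×[11,15], reject
5. q=(2,25) nearest=1 d=17 new=(2,14) → add node 4 parent=1 cost=12
6. q=(9,22) nearest=4 d=8 new=(8,20) → blocked by [6,8]×[16,20], reject
7. q=(8,9) nearest=1 d=6 new=(8,9) → add node 5 parent=1 cost=12
8. q=(4,12) nearest=4 d=2 new=(4,12) → blocked by [3,5]×[11,15], reject
9. q=(0,6) nearest=2 d=1 new=(0,6) → add node 6 parent=2 cost=9
10. q=(8,14) nearest=5 d=5 new=(8,14) → add node 7 parent=5 cost=17
11. q=(0,5) nearest=2 d=1 new=(0,5) → add node 8 parent=2 cost=9
12. q=(4,25) nearest=4 d=11 new=(4,20) → add node 9 parent=4 cost=18
13. q=(0,19) nearest=9 d=4 new=(0,19) → add node 10 parent=9 cost=22
14. q=(3,25) nearest=9 d=5 new=(3,25) → add node 11 parent=9 cost=23
15. q=(8,22) nearest=9 d=4 new=(8,22) → add node 12 parent=9 cost=22
16. q=(7,14) nearest=7 d=1 new=(7,14) → add node 13 parent=7 cost=18
17. q=(9,19) nearest=12 d=3 new=(9,19) → add node 14 parent=12 cost=25
18. q=(1,8) nearest=1 d=1 new=(1,8) → add node 15 parent=1 cost=7; rewire 10→15 (18<22)
19. q=(4,11) nearest=1 d=3 new=(4,11) → blocked by [3,5]×[11,15], reject
20. q=(7,11) nearest=5 d=2 new=(7,11) → add node 16 parent=5 cost=14; rewire 13→16 (17<18); rewire 14→16 (22<25)
21. q=(2,26) nearest=11 d=1 new=(2,26) → add node 17 parent=11 cost=24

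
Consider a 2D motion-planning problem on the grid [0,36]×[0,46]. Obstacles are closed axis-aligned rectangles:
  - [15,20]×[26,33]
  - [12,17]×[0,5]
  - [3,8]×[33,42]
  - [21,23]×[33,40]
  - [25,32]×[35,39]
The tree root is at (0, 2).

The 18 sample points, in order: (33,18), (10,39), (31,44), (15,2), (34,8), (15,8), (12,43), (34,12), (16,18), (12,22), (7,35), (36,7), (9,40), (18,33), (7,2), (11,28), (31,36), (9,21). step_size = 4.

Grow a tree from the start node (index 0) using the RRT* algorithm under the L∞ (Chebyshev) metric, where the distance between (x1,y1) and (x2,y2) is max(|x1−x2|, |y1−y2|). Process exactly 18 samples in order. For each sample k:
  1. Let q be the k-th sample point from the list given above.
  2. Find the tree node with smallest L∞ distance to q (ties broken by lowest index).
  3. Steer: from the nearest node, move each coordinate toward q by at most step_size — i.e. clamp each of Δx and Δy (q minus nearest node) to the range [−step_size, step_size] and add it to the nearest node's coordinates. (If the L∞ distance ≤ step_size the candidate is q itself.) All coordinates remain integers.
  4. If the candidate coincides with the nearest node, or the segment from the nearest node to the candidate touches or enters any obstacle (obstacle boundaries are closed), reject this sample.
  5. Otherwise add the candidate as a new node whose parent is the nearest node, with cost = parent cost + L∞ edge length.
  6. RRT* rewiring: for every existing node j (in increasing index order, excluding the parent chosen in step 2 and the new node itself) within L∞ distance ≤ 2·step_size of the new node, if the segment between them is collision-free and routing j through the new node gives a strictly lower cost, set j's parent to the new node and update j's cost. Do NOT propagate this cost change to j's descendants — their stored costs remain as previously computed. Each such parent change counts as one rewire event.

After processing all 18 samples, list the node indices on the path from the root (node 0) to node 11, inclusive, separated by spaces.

Path: 0 1 2 3 7 10 11

1. q=(33,18) nearest=0 d=33 new=(4,6) → add node 1 parent=0 cost=4
2. q=(10,39) nearest=1 d=33 new=(8,10) → add node 2 parent=1 cost=8
3. q=(31,44) nearest=2 d=34 new=(12,14) → add node 3 parent=2 cost=12
4. q=(15,2) nearest=2 d=8 new=(12,6) → add node 4 parent=2 cost=12
5. q=(34,8) nearest=3 d=22 new=(16,10) → add node 5 parent=3 cost=16
6. q=(15,8) nearest=5 d=2 new=(15,8) → add node 6 parent=5 cost=18
7. q=(12,43) nearest=3 d=29 new=(12,18) → add node 7 parent=3 cost=16
8. q=(34,12) nearest=5 d=18 new=(20,12) → add node 8 parent=5 cost=20
9. q=(16,18) nearest=3 d=4 new=(16,18) → add node 9 parent=3 cost=16
10. q=(12,22) nearest=7 d=4 new=(12,22) → add node 10 parent=7 cost=20
11. q=(7,35) nearest=10 d=13 new=(8,26) → add node 11 parent=10 cost=24
12. q=(36,7) nearest=8 d=16 new=(24,8) → add node 12 parent=8 cost=24
13. q=(9,40) nearest=11 d=14 new=(9,30) → add node 13 parent=11 cost=28
14. q=(18,33) nearest=13 d=9 new=(13,33) → add node 14 parent=13 cost=32
15. q=(7,2) nearest=1 d=4 new=(7,2) → add node 15 parent=1 cost=8; rewire 6→15 (16<18)
16. q=(11,28) nearest=13 d=2 new=(11,28) → add node 16 parent=13 cost=30
17. q=(31,36) nearest=9 d=18 new=(20,22) → add node 17 parent=9 cost=20
18. q=(9,21) nearest=7 d=3 new=(9,21) → add node 18 parent=7 cost=19; rewire 16→18 (26<30)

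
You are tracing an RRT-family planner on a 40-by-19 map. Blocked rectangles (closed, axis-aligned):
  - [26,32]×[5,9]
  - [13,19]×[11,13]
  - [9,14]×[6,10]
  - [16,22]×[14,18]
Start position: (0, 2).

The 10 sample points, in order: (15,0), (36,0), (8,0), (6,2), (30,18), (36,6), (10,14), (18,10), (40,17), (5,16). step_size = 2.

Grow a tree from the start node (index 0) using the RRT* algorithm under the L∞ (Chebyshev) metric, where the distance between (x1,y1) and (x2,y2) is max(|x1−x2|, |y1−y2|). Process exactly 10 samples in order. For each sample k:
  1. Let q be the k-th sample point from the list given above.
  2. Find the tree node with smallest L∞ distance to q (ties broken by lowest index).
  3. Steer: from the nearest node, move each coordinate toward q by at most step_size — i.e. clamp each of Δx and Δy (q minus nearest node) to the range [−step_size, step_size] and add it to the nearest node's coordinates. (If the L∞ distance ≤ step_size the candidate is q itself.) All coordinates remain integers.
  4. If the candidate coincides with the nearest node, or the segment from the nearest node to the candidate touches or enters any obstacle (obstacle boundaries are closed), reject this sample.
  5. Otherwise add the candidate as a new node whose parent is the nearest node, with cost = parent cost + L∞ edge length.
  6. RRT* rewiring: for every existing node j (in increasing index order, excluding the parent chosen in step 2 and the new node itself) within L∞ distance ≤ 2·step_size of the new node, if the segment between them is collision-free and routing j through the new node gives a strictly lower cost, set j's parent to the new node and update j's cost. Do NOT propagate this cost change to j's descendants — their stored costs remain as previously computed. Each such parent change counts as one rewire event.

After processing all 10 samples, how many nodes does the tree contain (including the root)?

1. q=(15,0) nearest=0 d=15 new=(2,0) → add node 1 parent=0 cost=2
2. q=(36,0) nearest=1 d=34 new=(4,0) → add node 2 parent=1 cost=4
3. q=(8,0) nearest=2 d=4 new=(6,0) → add node 3 parent=2 cost=6
4. q=(6,2) nearest=2 d=2 new=(6,2) → add node 4 parent=2 cost=6
5. q=(30,18) nearest=3 d=24 new=(8,2) → add node 5 parent=3 cost=8
6. q=(36,6) nearest=5 d=28 new=(10,4) → add node 6 parent=5 cost=10
7. q=(10,14) nearest=6 d=10 new=(10,6) → blocked by [9,14]×[6,10], reject
8. q=(18,10) nearest=6 d=8 new=(12,6) → blocked by [9,14]×[6,10], reject
9. q=(40,17) nearest=6 d=30 new=(12,6) → blocked by [9,14]×[6,10], reject
10. q=(5,16) nearest=6 d=12 new=(8,6) → add node 7 parent=6 cost=12

Node count: 8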